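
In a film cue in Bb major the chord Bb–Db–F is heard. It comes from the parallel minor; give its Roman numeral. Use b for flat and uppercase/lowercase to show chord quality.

i

Bb is scale degree 1 in Bb major. Diatonically Bb major has Bb (I) on that degree; Bb–Db–F is instead the minor chord native to Bb minor, so it takes the label i.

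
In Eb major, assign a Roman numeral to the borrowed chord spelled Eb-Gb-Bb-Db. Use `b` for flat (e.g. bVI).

i7

Eb is scale degree 1 in Eb major. Eb–Gb–Bb–Db is a minor-seventh chord — the form found in Eb minor, not the diatonic I (Eb). Borrowed into Eb major it is written i7.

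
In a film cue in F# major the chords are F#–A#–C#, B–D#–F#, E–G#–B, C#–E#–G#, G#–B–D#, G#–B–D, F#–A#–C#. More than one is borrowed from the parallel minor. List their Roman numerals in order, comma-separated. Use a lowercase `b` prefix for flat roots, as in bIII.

The diatonic triads in F# major are F#, G#m, A#m, B, C#, D#m, E#dim. F#–A#–C# = F#, B–D#–F# = B, C#–E#–G# = C# and G#–B–D# = G#m are all diatonic. E–G#–B is not: scale degree 7 in F# major carries E#dim (vii°). In F# minor the chord on that degree is E, so here it functions as bVII, borrowed from the parallel minor. But G#–B–D is foreign: the diatonic ii on degree 2 is G#m, whereas G#dim comes from F# minor. It is labeled ii°.

bVII, ii°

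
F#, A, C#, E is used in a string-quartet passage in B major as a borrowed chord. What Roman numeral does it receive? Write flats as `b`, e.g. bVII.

v7

The root F# is the diatonic 5th degree of B major; the borrowing shows in the chord quality. Diatonically B major has F# (V) on that degree; F#–A–C#–E is instead the minor-seventh chord native to B minor, so it takes the label v7.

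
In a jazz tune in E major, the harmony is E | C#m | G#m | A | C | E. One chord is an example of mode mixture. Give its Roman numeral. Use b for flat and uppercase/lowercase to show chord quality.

The diatonic triads in E major are E, F#m, G#m, A, B, C#m, D#dim. E, C#m, G#m and A all belong to that set. C (C–E–G) is not: scale degree 6 in E major carries C#m (vi). In E minor the chord on that degree is C, so here it functions as bVI, borrowed from the parallel minor.

bVI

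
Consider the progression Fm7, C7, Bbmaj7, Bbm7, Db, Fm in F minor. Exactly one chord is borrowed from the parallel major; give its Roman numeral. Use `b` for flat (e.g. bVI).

In F minor (with V from harmonic minor) the diatonic chords are Fm, Gdim, Ab, Bbm, C, Db, Eb. Fm7, C7, Bbm7, Db and Fm all belong to that set. But Bbmaj7 (Bb–D–F–A) is foreign: the diatonic iv on degree 4 is Bbm, whereas Bbmaj7 comes from F major. It is labeled IVmaj7.

IVmaj7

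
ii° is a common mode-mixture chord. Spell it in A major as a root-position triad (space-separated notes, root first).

The root, B, is scale degree 2 — the same note in A major and A minor; only the chord quality changes. Stacking thirds in A minor on B gives B–D–F.

B D F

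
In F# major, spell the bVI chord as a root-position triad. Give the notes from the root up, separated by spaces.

D F# A

Scale degree 6 in F# major is D#. bVI uses the lowered form, D, taken from F# minor. Building the major chord from the parallel minor on D: D–F#–A.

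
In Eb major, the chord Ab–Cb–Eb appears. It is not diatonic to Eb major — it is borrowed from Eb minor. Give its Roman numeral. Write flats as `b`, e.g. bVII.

The root Ab is the diatonic 4th degree of Eb major; the borrowing shows in the chord quality. Diatonically Eb major has Ab (IV) on that degree; Ab–Cb–Eb is instead the minor chord native to Eb minor, so it takes the label iv.

iv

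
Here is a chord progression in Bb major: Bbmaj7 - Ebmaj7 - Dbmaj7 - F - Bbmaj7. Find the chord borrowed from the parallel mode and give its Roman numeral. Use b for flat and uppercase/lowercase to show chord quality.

bIIImaj7

Bb major has the diatonic set Bb, Cm, Dm, Eb, F, Gm, Adim. Of the given chords, Bbmaj7, Ebmaj7 and F are diatonic. Dbmaj7 (Db–F–Ab–C) doesn't fit — on degree 3 Bb major would have Dm (iii). Dbmaj7 is the degree-3 chord of Bb minor, so it is the borrowed bIIImaj7.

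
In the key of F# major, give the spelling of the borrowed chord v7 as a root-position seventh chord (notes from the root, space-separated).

The root, C#, is scale degree 5 — the same note in F# major and F# minor; only the chord quality changes. Building the minor-seventh chord from the parallel minor on C#: C#–E–G#–B.

C# E G# B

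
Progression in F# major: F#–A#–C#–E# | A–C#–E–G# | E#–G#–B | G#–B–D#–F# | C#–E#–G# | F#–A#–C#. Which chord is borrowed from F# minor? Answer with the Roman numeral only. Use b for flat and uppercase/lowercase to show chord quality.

bIIImaj7

In F# major the diatonic chords are F#, G#m, A#m, B, C#, D#m, E#dim. F#–A#–C#–E# = F#maj7, E#–G#–B = E#dim, G#–B–D#–F# = G#m7, C#–E#–G# = C# and F#–A#–C# = F# all belong to that set. A–C#–E–G# doesn't fit — on degree 3 F# major would have A#m (iii). Amaj7 is the degree-3 chord of F# minor, so it is the borrowed bIIImaj7.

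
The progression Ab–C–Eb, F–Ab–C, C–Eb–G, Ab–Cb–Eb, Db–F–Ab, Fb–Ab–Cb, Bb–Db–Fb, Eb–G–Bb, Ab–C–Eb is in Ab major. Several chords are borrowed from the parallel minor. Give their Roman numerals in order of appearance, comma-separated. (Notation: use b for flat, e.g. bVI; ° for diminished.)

i, bVI, ii°

Ab major has the diatonic set Ab, Bbm, Cm, Db, Eb, Fm, Gdim. Of the given chords, Ab–C–Eb = Ab, F–Ab–C = Fm, C–Eb–G = Cm, Db–F–Ab = Db and Eb–G–Bb = Eb are diatonic. Ab–Cb–Eb doesn't fit — on degree 1 Ab major would have Ab (I). Abm is the degree-1 chord of Ab minor, so it is the borrowed i. Fb–Ab–Cb doesn't fit — on degree 6 Ab major would have Fm (vi). Fb is the degree-6 chord of Ab minor, so it is the borrowed bVI. Bb–Db–Fb is not: scale degree 2 in Ab major carries Bbm (ii). In Ab minor the chord on that degree is Bbdim, so here it functions as ii°, borrowed from the parallel minor.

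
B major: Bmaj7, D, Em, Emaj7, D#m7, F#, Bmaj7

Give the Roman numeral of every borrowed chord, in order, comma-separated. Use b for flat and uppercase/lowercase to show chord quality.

In B major the diatonic chords are B, C#m, D#m, E, F#, G#m, A#dim. Bmaj7, Emaj7, D#m7 and F# are all diatonic. D (D–F#–A) is not: scale degree 3 in B major carries D#m (iii). In B minor the chord on that degree is D, so here it functions as bIII, borrowed from the parallel minor. Em (E–G–B) doesn't fit — on degree 4 B major would have E (IV). Em is the degree-4 chord of B minor, so it is the borrowed iv.

bIII, iv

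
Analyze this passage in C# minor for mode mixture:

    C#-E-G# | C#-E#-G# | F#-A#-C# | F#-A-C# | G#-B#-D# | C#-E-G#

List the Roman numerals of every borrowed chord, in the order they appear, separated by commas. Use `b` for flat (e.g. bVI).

C# minor has the diatonic set C#m, D#dim, E, F#m, G#, A, B (with V from harmonic minor). C#–E–G# = C#m, F#–A–C# = F#m and G#–B#–D# = G# all belong to that set. C#–E#–G# doesn't fit — on degree 1 C# minor would have C#m (i). C# is the degree-1 chord of C# major, so it is the borrowed I. F#–A#–C# is not: scale degree 4 in C# minor carries F#m (iv). In C# major the chord on that degree is F#, so here it functions as IV, borrowed from the parallel major.

I, IV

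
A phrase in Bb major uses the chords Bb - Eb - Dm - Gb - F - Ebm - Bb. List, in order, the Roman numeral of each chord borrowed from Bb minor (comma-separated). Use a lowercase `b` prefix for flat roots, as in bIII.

bVI, iv

In Bb major the diatonic chords are Bb, Cm, Dm, Eb, F, Gm, Adim. Bb, Eb, Dm and F all belong to that set. Gb (Gb–Bb–Db) is not: scale degree 6 in Bb major carries Gm (vi). In Bb minor the chord on that degree is Gb, so here it functions as bVI, borrowed from the parallel minor. But Ebm (Eb–Gb–Bb) is foreign: the diatonic IV on degree 4 is Eb, whereas Ebm comes from Bb minor. It is labeled iv.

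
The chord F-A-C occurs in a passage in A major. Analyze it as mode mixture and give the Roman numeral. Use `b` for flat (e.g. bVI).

In A major scale degree 6 is F#; F is its lowered form, from A minor. Diatonically A major has F#m (vi) on that degree; F–A–C is instead the major chord native to A minor, so it takes the label bVI.

bVI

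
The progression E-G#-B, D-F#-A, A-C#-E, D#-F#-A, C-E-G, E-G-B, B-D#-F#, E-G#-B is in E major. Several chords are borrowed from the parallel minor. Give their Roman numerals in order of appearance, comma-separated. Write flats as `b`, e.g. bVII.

bVII, bVI, i

E major has the diatonic set E, F#m, G#m, A, B, C#m, D#dim. E–G#–B = E, A–C#–E = A, D#–F#–A = D#dim and B–D#–F# = B are all diatonic. D–F#–A doesn't fit — on degree 7 E major would have D#dim (vii°). D is the degree-7 chord of E minor, so it is the borrowed bVII. But C–E–G is foreign: the diatonic vi on degree 6 is C#m, whereas C comes from E minor. It is labeled bVI. E–G–B is not: scale degree 1 in E major carries E (I). In E minor the chord on that degree is Em, so here it functions as i, borrowed from the parallel minor.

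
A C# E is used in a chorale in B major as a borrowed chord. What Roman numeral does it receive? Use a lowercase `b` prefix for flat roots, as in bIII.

bVII

In B major scale degree 7 is A#; A is its lowered form, from B minor. Diatonically B major has A#dim (vii°) on that degree; A–C#–E is instead the major chord native to B minor, so it takes the label bVII.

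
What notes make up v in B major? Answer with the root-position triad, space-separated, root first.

The root, F#, is scale degree 5 — the same note in B major and B minor; only the chord quality changes. Stacking thirds in B minor on F# gives F#–A–C#.

F# A C#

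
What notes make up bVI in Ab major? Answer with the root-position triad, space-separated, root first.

Fb Ab Cb

The root of bVI is the lowered 6th degree: F becomes Fb. Stacking thirds in Ab minor on Fb gives Fb–Ab–Cb.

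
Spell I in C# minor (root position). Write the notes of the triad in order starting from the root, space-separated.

The root, C#, is scale degree 1 — the same note in C# minor and C# major; only the chord quality changes. Stacking thirds in C# major on C# gives C#–E#–G#.

C# E# G#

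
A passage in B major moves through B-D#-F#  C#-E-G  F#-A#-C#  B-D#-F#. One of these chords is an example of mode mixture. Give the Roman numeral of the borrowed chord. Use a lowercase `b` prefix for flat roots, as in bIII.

In B major the diatonic chords are B, C#m, D#m, E, F#, G#m, A#dim. Of the given chords, B–D#–F# = B and F#–A#–C# = F# are diatonic. C#–E–G is not: scale degree 2 in B major carries C#m (ii). In B minor the chord on that degree is C#dim, so here it functions as ii°, borrowed from the parallel minor.

ii°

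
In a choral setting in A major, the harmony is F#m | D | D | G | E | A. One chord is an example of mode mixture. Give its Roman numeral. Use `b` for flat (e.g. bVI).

bVII

The diatonic triads in A major are A, Bm, C#m, D, E, F#m, G#dim. F#m, D, E and A are all diatonic. G (G–B–D) doesn't fit — on degree 7 A major would have G#dim (vii°). G is the degree-7 chord of A minor, so it is the borrowed bVII.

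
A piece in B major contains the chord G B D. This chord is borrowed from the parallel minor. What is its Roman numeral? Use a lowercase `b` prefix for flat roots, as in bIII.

bVI

In B major scale degree 6 is G#; G is its lowered form, from B minor. The diatonic chord on degree 6 would be G#m (vi), but G–B–D is the major chord from B minor. As a borrowed chord it is labeled bVI.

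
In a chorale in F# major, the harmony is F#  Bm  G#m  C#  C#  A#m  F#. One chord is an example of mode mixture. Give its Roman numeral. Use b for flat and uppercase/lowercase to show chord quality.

iv

The diatonic triads in F# major are F#, G#m, A#m, B, C#, D#m, E#dim. F#, G#m, C# and A#m all belong to that set. Bm (B–D–F#) is not: scale degree 4 in F# major carries B (IV). In F# minor the chord on that degree is Bm, so here it functions as iv, borrowed from the parallel minor.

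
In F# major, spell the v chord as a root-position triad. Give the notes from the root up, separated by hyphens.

C#-E-G#

The root, C#, is scale degree 5 — the same note in F# major and F# minor; only the chord quality changes. Stacking thirds in F# minor on C# gives C#–E–G#.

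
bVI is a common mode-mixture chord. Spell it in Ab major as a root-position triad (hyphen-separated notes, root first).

bVI is built on the lowered scale degree 6. In Ab major degree 6 is F; lowered it becomes Fb. Stacking thirds in Ab minor on Fb gives Fb–Ab–Cb.

Fb-Ab-Cb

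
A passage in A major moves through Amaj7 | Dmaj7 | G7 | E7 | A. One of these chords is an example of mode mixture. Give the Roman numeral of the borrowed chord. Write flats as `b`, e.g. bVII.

The diatonic triads in A major are A, Bm, C#m, D, E, F#m, G#dim. Of the given chords, Amaj7, Dmaj7, E7 and A are diatonic. But G7 (G–B–D–F) is foreign: the diatonic vii° on degree 7 is G#dim, whereas G7 comes from A minor. It is labeled bVII7.

bVII7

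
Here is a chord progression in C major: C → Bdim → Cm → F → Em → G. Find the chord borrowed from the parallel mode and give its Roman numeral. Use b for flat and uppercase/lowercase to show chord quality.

In C major the diatonic chords are C, Dm, Em, F, G, Am, Bdim. Of the given chords, C, Bdim, F, Em and G are diatonic. Cm (C–Eb–G) doesn't fit — on degree 1 C major would have C (I). Cm is the degree-1 chord of C minor, so it is the borrowed i.

i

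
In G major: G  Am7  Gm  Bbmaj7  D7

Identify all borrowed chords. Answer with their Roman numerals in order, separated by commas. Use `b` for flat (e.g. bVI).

The diatonic triads in G major are G, Am, Bm, C, D, Em, F#dim. G, Am7 and D7 are all diatonic. Gm (G–Bb–D) is not: scale degree 1 in G major carries G (I). In G minor the chord on that degree is Gm, so here it functions as i, borrowed from the parallel minor. Bbmaj7 (Bb–D–F–A) is not: scale degree 3 in G major carries Bm (iii). In G minor the chord on that degree is Bbmaj7, so here it functions as bIIImaj7, borrowed from the parallel minor.

i, bIIImaj7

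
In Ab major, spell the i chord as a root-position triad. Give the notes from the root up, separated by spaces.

Ab Cb Eb

i is built on scale degree 1, which is Ab in both Ab major and its parallel. In Ab minor the chord on Ab is Ab–Cb–Eb.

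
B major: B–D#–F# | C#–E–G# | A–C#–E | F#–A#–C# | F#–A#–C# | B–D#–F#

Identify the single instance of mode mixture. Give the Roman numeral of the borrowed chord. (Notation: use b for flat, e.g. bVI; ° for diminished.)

bVII

In B major the diatonic chords are B, C#m, D#m, E, F#, G#m, A#dim. Of the given chords, B–D#–F# = B, C#–E–G# = C#m and F#–A#–C# = F# are diatonic. A–C#–E is not: scale degree 7 in B major carries A#dim (vii°). In B minor the chord on that degree is A, so here it functions as bVII, borrowed from the parallel minor.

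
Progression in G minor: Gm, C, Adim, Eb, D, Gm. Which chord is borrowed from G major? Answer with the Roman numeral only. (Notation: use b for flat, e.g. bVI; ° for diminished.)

IV

In G minor (with V from harmonic minor) the diatonic chords are Gm, Adim, Bb, Cm, D, Eb, F. Gm, Adim, Eb and D are all diatonic. But C (C–E–G) is foreign: the diatonic iv on degree 4 is Cm, whereas C comes from G major. It is labeled IV.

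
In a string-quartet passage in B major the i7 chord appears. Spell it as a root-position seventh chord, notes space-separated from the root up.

i7 is built on scale degree 1, which is B in both B major and its parallel. Building the minor-seventh chord from the parallel minor on B: B–D–F#–A.

B D F# A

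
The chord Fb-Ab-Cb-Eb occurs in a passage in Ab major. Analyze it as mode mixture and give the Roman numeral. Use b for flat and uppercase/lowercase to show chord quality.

In Ab major scale degree 6 is F; Fb is its lowered form, from Ab minor. Fb–Ab–Cb–Eb is a major-seventh chord — the form found in Ab minor, not the diatonic vi (Fm). Borrowed into Ab major it is written bVImaj7.

bVImaj7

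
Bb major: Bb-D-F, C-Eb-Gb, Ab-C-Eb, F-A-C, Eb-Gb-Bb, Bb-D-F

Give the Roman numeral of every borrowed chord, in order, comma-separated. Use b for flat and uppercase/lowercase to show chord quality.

The diatonic triads in Bb major are Bb, Cm, Dm, Eb, F, Gm, Adim. Bb–D–F = Bb and F–A–C = F both belong to that set. But C–Eb–Gb is foreign: the diatonic ii on degree 2 is Cm, whereas Cdim comes from Bb minor. It is labeled ii°. Ab–C–Eb doesn't fit — on degree 7 Bb major would have Adim (vii°). Ab is the degree-7 chord of Bb minor, so it is the borrowed bVII. Eb–Gb–Bb is not: scale degree 4 in Bb major carries Eb (IV). In Bb minor the chord on that degree is Ebm, so here it functions as iv, borrowed from the parallel minor.

ii°, bVII, iv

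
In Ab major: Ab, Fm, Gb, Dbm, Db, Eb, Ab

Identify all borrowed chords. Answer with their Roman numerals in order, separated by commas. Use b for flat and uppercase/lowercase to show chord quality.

bVII, iv

Ab major has the diatonic set Ab, Bbm, Cm, Db, Eb, Fm, Gdim. Of the given chords, Ab, Fm, Db and Eb are diatonic. But Gb (Gb–Bb–Db) is foreign: the diatonic vii° on degree 7 is Gdim, whereas Gb comes from Ab minor. It is labeled bVII. Dbm (Db–Fb–Ab) doesn't fit — on degree 4 Ab major would have Db (IV). Dbm is the degree-4 chord of Ab minor, so it is the borrowed iv.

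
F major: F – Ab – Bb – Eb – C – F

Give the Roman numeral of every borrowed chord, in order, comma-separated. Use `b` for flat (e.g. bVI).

F major has the diatonic set F, Gm, Am, Bb, C, Dm, Edim. F, Bb and C all belong to that set. Ab (Ab–C–Eb) is not: scale degree 3 in F major carries Am (iii). In F minor the chord on that degree is Ab, so here it functions as bIII, borrowed from the parallel minor. But Eb (Eb–G–Bb) is foreign: the diatonic vii° on degree 7 is Edim, whereas Eb comes from F minor. It is labeled bVII.

bIII, bVII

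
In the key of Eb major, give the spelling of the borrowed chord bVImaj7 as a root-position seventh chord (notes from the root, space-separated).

Scale degree 6 in Eb major is C. bVImaj7 uses the lowered form, Cb, taken from Eb minor. Building the major-seventh chord from the parallel minor on Cb: Cb–Eb–Gb–Bb.

Cb Eb Gb Bb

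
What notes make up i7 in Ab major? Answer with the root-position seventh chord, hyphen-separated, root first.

i7 is built on scale degree 1, which is Ab in both Ab major and its parallel. Building the minor-seventh chord from the parallel minor on Ab: Ab–Cb–Eb–Gb.

Ab-Cb-Eb-Gb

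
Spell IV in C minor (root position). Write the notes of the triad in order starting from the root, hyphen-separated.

The root, F, is scale degree 4 — the same note in C minor and C major; only the chord quality changes. In C major the chord on F is F–A–C.

F-A-C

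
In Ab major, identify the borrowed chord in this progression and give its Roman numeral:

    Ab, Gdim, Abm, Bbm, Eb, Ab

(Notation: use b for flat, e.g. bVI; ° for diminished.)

i

Ab major has the diatonic set Ab, Bbm, Cm, Db, Eb, Fm, Gdim. Ab, Gdim, Bbm and Eb are all diatonic. But Abm (Ab–Cb–Eb) is foreign: the diatonic I on degree 1 is Ab, whereas Abm comes from Ab minor. It is labeled i.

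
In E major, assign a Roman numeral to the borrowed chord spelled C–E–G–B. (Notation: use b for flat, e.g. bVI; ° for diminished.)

bVImaj7

C is the lowered form of scale degree 6 in E major (the diatonic degree 6 is C#). The diatonic chord on degree 6 would be C#m (vi), but C–E–G–B is the major-seventh chord from E minor. As a borrowed chord it is labeled bVImaj7.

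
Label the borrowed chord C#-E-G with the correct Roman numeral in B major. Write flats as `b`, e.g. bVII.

ii°

The root C# is the diatonic 2nd degree of B major; the borrowing shows in the chord quality. Diatonically B major has C#m (ii) on that degree; C#–E–G is instead the diminished chord native to B minor, so it takes the label ii°.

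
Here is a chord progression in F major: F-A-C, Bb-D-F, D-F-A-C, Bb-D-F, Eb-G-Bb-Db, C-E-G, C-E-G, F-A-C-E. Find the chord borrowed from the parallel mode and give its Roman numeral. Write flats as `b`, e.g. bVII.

F major has the diatonic set F, Gm, Am, Bb, C, Dm, Edim. F–A–C = F, Bb–D–F = Bb, D–F–A–C = Dm7, C–E–G = C and F–A–C–E = Fmaj7 all belong to that set. But Eb–G–Bb–Db is foreign: the diatonic vii° on degree 7 is Edim, whereas Eb7 comes from F minor. It is labeled bVII7.

bVII7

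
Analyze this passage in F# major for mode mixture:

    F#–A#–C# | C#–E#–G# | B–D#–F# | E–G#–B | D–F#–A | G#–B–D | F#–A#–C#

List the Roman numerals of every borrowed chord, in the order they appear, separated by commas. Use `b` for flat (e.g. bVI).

bVII, bVI, ii°

F# major has the diatonic set F#, G#m, A#m, B, C#, D#m, E#dim. Of the given chords, F#–A#–C# = F#, C#–E#–G# = C# and B–D#–F# = B are diatonic. E–G#–B doesn't fit — on degree 7 F# major would have E#dim (vii°). E is the degree-7 chord of F# minor, so it is the borrowed bVII. But D–F#–A is foreign: the diatonic vi on degree 6 is D#m, whereas D comes from F# minor. It is labeled bVI. But G#–B–D is foreign: the diatonic ii on degree 2 is G#m, whereas G#dim comes from F# minor. It is labeled ii°.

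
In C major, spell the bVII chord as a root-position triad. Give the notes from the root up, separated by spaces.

Bb D F

The root of bVII is the lowered 7th degree: B becomes Bb. Stacking thirds in C minor on Bb gives Bb–D–F.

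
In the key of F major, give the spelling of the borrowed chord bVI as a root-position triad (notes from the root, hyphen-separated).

Db-F-Ab

bVI is built on the lowered scale degree 6. In F major degree 6 is D; lowered it becomes Db. Building the major chord from the parallel minor on Db: Db–F–Ab.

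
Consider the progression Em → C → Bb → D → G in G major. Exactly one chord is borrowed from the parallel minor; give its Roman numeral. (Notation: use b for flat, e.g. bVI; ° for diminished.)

bIII

G major has the diatonic set G, Am, Bm, C, D, Em, F#dim. Em, C, D and G all belong to that set. Bb (Bb–D–F) doesn't fit — on degree 3 G major would have Bm (iii). Bb is the degree-3 chord of G minor, so it is the borrowed bIII.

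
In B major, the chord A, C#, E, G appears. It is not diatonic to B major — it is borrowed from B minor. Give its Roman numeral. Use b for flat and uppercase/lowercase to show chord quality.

bVII7

In B major scale degree 7 is A#; A is its lowered form, from B minor. Diatonically B major has A#dim (vii°) on that degree; A–C#–E–G is instead the dominant-seventh chord native to B minor, so it takes the label bVII7.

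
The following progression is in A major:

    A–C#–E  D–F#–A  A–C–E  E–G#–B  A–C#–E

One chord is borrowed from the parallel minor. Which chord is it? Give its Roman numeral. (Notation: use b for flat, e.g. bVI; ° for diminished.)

i

In A major the diatonic chords are A, Bm, C#m, D, E, F#m, G#dim. A–C#–E = A, D–F#–A = D and E–G#–B = E all belong to that set. But A–C–E is foreign: the diatonic I on degree 1 is A, whereas Am comes from A minor. It is labeled i.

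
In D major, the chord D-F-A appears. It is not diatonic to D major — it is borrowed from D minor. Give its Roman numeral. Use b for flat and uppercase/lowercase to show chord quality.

i

The root D is the diatonic 1st degree of D major; the borrowing shows in the chord quality. Diatonically D major has D (I) on that degree; D–F–A is instead the minor chord native to D minor, so it takes the label i.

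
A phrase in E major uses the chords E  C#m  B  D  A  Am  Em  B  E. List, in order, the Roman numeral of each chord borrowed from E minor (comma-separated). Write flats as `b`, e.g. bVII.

In E major the diatonic chords are E, F#m, G#m, A, B, C#m, D#dim. E, C#m, B and A are all diatonic. But D (D–F#–A) is foreign: the diatonic vii° on degree 7 is D#dim, whereas D comes from E minor. It is labeled bVII. But Am (A–C–E) is foreign: the diatonic IV on degree 4 is A, whereas Am comes from E minor. It is labeled iv. Em (E–G–B) doesn't fit — on degree 1 E major would have E (I). Em is the degree-1 chord of E minor, so it is the borrowed i.

bVII, iv, i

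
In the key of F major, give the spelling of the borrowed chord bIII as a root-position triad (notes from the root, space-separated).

The root of bIII is the lowered 3rd degree: A becomes Ab. Building the major chord from the parallel minor on Ab: Ab–C–Eb.

Ab C Eb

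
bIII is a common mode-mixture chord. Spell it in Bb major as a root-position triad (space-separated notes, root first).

Scale degree 3 in Bb major is D. bIII uses the lowered form, Db, taken from Bb minor. Building the major chord from the parallel minor on Db: Db–F–Ab.

Db F Ab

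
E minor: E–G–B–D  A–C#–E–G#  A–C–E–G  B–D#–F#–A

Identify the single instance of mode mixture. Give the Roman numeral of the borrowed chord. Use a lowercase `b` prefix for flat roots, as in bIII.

The diatonic triads in E minor (with V from harmonic minor) are Em, F#dim, G, Am, B, C, D. E–G–B–D = Em7, A–C–E–G = Am7 and B–D#–F#–A = B7 all belong to that set. But A–C#–E–G# is foreign: the diatonic iv on degree 4 is Am, whereas Amaj7 comes from E major. It is labeled IVmaj7.

IVmaj7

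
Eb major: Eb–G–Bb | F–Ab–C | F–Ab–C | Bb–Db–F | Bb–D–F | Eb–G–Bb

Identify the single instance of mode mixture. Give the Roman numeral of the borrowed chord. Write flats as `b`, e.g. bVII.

v

The diatonic triads in Eb major are Eb, Fm, Gm, Ab, Bb, Cm, Ddim. Eb–G–Bb = Eb, F–Ab–C = Fm and Bb–D–F = Bb are all diatonic. Bb–Db–F doesn't fit — on degree 5 Eb major would have Bb (V). Bbm is the degree-5 chord of Eb minor, so it is the borrowed v.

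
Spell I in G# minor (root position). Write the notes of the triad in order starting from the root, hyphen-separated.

G#-B#-D#

I is built on scale degree 1, which is G# in both G# minor and its parallel. Stacking thirds in G# major on G# gives G#–B#–D#.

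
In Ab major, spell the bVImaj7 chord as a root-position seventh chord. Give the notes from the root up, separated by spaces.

Fb Ab Cb Eb

bVImaj7 is built on the lowered scale degree 6. In Ab major degree 6 is F; lowered it becomes Fb. Stacking thirds in Ab minor on Fb gives Fb–Ab–Cb–Eb.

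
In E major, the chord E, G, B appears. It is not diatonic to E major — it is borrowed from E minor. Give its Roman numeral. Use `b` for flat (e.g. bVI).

The root E is the diatonic 1st degree of E major; the borrowing shows in the chord quality. The diatonic chord on degree 1 would be E (I), but E–G–B is the minor chord from E minor. As a borrowed chord it is labeled i.

i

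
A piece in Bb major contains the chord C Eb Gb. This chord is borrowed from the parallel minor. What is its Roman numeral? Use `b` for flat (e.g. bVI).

ii°

C is scale degree 2 in Bb major. The diatonic chord on degree 2 would be Cm (ii), but C–Eb–Gb is the diminished chord from Bb minor. As a borrowed chord it is labeled ii°.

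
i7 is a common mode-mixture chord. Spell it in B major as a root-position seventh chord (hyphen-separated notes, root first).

B-D-F#-A

i7 is built on scale degree 1, which is B in both B major and its parallel. Stacking thirds in B minor on B gives B–D–F#–A.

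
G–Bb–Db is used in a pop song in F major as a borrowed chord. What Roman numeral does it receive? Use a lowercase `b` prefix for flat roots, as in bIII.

ii°

The root G is the diatonic 2nd degree of F major; the borrowing shows in the chord quality. G–Bb–Db is a diminished chord — the form found in F minor, not the diatonic ii (Gm). Borrowed into F major it is written ii°.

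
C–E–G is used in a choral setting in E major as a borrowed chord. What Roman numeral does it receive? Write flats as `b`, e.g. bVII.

bVI

The root C is the lowered 6th scale degree — diatonically E major has C# there. Diatonically E major has C#m (vi) on that degree; C–E–G is instead the major chord native to E minor, so it takes the label bVI.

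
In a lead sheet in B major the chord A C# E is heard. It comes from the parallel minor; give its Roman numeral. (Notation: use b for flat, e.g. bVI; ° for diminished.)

bVII

A is the lowered form of scale degree 7 in B major (the diatonic degree 7 is A#). Diatonically B major has A#dim (vii°) on that degree; A–C#–E is instead the major chord native to B minor, so it takes the label bVII.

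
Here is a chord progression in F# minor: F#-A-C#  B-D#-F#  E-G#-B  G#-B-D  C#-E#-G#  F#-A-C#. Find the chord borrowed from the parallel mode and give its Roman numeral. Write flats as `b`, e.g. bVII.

IV

The diatonic triads in F# minor (with V from harmonic minor) are F#m, G#dim, A, Bm, C#, D, E. F#–A–C# = F#m, E–G#–B = E, G#–B–D = G#dim and C#–E#–G# = C# are all diatonic. But B–D#–F# is foreign: the diatonic iv on degree 4 is Bm, whereas B comes from F# major. It is labeled IV.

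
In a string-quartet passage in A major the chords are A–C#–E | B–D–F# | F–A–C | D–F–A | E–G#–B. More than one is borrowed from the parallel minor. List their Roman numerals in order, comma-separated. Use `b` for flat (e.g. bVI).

In A major the diatonic chords are A, Bm, C#m, D, E, F#m, G#dim. Of the given chords, A–C#–E = A, B–D–F# = Bm and E–G#–B = E are diatonic. But F–A–C is foreign: the diatonic vi on degree 6 is F#m, whereas F comes from A minor. It is labeled bVI. D–F–A doesn't fit — on degree 4 A major would have D (IV). Dm is the degree-4 chord of A minor, so it is the borrowed iv.

bVI, iv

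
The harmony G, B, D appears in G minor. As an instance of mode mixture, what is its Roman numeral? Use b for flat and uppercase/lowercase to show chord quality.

I

The root G is the diatonic 1st degree of G minor; the borrowing shows in the chord quality. G–B–D is a major chord — the form found in G major, not the diatonic i (Gm). Borrowed into G minor it is written I.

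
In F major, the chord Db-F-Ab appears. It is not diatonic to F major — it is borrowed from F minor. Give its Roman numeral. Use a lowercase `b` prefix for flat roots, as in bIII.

The root Db is the lowered 6th scale degree — diatonically F major has D there. The diatonic chord on degree 6 would be Dm (vi), but Db–F–Ab is the major chord from F minor. As a borrowed chord it is labeled bVI.

bVI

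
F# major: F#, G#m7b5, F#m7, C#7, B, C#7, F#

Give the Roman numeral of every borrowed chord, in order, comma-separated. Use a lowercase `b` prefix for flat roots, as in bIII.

F# major has the diatonic set F#, G#m, A#m, B, C#, D#m, E#dim. Of the given chords, F#, C#7 and B are diatonic. But G#m7b5 (G#–B–D–F#) is foreign: the diatonic ii on degree 2 is G#m, whereas G#m7b5 comes from F# minor. It is labeled iiø7. F#m7 (F#–A–C#–E) is not: scale degree 1 in F# major carries F# (I). In F# minor the chord on that degree is F#m7, so here it functions as i7, borrowed from the parallel minor.

iiø7, i7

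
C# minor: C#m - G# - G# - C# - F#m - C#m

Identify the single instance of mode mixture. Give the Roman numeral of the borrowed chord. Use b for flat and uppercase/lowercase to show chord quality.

In C# minor (with V from harmonic minor) the diatonic chords are C#m, D#dim, E, F#m, G#, A, B. Of the given chords, C#m, G# and F#m are diatonic. But C# (C#–E#–G#) is foreign: the diatonic i on degree 1 is C#m, whereas C# comes from C# major. It is labeled I.

I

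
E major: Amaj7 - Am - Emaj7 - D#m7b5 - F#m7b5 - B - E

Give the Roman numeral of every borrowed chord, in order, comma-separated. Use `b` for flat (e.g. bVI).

iv, iiø7

E major has the diatonic set E, F#m, G#m, A, B, C#m, D#dim. Amaj7, Emaj7, D#m7b5, B and E all belong to that set. Am (A–C–E) doesn't fit — on degree 4 E major would have A (IV). Am is the degree-4 chord of E minor, so it is the borrowed iv. But F#m7b5 (F#–A–C–E) is foreign: the diatonic ii on degree 2 is F#m, whereas F#m7b5 comes from E minor. It is labeled iiø7.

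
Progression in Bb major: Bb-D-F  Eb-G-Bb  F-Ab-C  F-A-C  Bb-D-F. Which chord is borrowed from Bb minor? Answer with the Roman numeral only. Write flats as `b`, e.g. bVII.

v

Bb major has the diatonic set Bb, Cm, Dm, Eb, F, Gm, Adim. Bb–D–F = Bb, Eb–G–Bb = Eb and F–A–C = F all belong to that set. But F–Ab–C is foreign: the diatonic V on degree 5 is F, whereas Fm comes from Bb minor. It is labeled v.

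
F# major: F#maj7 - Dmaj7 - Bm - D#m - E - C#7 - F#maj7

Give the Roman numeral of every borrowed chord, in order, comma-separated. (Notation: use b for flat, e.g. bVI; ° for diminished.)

bVImaj7, iv, bVII

The diatonic triads in F# major are F#, G#m, A#m, B, C#, D#m, E#dim. F#maj7, D#m and C#7 are all diatonic. But Dmaj7 (D–F#–A–C#) is foreign: the diatonic vi on degree 6 is D#m, whereas Dmaj7 comes from F# minor. It is labeled bVImaj7. But Bm (B–D–F#) is foreign: the diatonic IV on degree 4 is B, whereas Bm comes from F# minor. It is labeled iv. But E (E–G#–B) is foreign: the diatonic vii° on degree 7 is E#dim, whereas E comes from F# minor. It is labeled bVII.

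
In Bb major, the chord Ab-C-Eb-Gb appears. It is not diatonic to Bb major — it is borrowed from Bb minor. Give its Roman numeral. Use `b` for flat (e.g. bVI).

bVII7

The root Ab is the lowered 7th scale degree — diatonically Bb major has A there. Ab–C–Eb–Gb is a dominant-seventh chord — the form found in Bb minor, not the diatonic vii° (Adim). Borrowed into Bb major it is written bVII7.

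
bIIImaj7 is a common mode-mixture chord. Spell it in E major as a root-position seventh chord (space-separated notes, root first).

bIIImaj7 is built on the lowered scale degree 3. In E major degree 3 is G#; lowered it becomes G. In E minor the chord on G is G–B–D–F#.

G B D F#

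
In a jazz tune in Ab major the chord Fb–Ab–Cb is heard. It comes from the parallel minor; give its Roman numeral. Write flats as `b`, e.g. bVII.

bVI

The root Fb is the lowered 6th scale degree — diatonically Ab major has F there. Diatonically Ab major has Fm (vi) on that degree; Fb–Ab–Cb is instead the major chord native to Ab minor, so it takes the label bVI.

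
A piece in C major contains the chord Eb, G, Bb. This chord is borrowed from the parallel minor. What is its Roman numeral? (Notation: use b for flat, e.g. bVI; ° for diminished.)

bIII

The root Eb is the lowered 3rd scale degree — diatonically C major has E there. Diatonically C major has Em (iii) on that degree; Eb–G–Bb is instead the major chord native to C minor, so it takes the label bIII.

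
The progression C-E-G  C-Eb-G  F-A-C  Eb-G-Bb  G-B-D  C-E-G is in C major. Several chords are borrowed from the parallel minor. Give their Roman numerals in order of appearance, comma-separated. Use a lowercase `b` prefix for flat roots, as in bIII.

i, bIII

C major has the diatonic set C, Dm, Em, F, G, Am, Bdim. C–E–G = C, F–A–C = F and G–B–D = G are all diatonic. C–Eb–G doesn't fit — on degree 1 C major would have C (I). Cm is the degree-1 chord of C minor, so it is the borrowed i. But Eb–G–Bb is foreign: the diatonic iii on degree 3 is Em, whereas Eb comes from C minor. It is labeled bIII.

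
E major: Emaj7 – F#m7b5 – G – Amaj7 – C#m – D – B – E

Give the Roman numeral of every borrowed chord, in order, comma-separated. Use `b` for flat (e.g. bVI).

iiø7, bIII, bVII

The diatonic triads in E major are E, F#m, G#m, A, B, C#m, D#dim. Emaj7, Amaj7, C#m, B and E are all diatonic. But F#m7b5 (F#–A–C–E) is foreign: the diatonic ii on degree 2 is F#m, whereas F#m7b5 comes from E minor. It is labeled iiø7. G (G–B–D) is not: scale degree 3 in E major carries G#m (iii). In E minor the chord on that degree is G, so here it functions as bIII, borrowed from the parallel minor. D (D–F#–A) is not: scale degree 7 in E major carries D#dim (vii°). In E minor the chord on that degree is D, so here it functions as bVII, borrowed from the parallel minor.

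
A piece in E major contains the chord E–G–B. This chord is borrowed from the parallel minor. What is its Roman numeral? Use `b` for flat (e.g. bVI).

i

The root E is the diatonic 1st degree of E major; the borrowing shows in the chord quality. Diatonically E major has E (I) on that degree; E–G–B is instead the minor chord native to E minor, so it takes the label i.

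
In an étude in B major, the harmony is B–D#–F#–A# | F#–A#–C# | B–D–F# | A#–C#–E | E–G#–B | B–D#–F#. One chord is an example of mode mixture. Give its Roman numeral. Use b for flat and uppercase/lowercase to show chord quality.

In B major the diatonic chords are B, C#m, D#m, E, F#, G#m, A#dim. Of the given chords, B–D#–F#–A# = Bmaj7, F#–A#–C# = F#, A#–C#–E = A#dim, E–G#–B = E and B–D#–F# = B are diatonic. B–D–F# doesn't fit — on degree 1 B major would have B (I). Bm is the degree-1 chord of B minor, so it is the borrowed i.

i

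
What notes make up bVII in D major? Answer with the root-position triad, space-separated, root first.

C E G

Scale degree 7 in D major is C#. bVII uses the lowered form, C, taken from D minor. Stacking thirds in D minor on C gives C–E–G.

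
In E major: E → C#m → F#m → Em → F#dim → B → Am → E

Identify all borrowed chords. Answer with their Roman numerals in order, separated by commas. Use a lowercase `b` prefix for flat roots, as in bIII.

i, ii°, iv

E major has the diatonic set E, F#m, G#m, A, B, C#m, D#dim. Of the given chords, E, C#m, F#m and B are diatonic. But Em (E–G–B) is foreign: the diatonic I on degree 1 is E, whereas Em comes from E minor. It is labeled i. F#dim (F#–A–C) is not: scale degree 2 in E major carries F#m (ii). In E minor the chord on that degree is F#dim, so here it functions as ii°, borrowed from the parallel minor. Am (A–C–E) doesn't fit — on degree 4 E major would have A (IV). Am is the degree-4 chord of E minor, so it is the borrowed iv.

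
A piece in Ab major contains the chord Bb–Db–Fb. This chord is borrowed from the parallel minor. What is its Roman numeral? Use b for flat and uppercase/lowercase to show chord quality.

Bb is scale degree 2 in Ab major. The diatonic chord on degree 2 would be Bbm (ii), but Bb–Db–Fb is the diminished chord from Ab minor. As a borrowed chord it is labeled ii°.

ii°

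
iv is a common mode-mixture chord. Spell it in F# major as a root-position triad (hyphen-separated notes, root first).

The root, B, is scale degree 4 — the same note in F# major and F# minor; only the chord quality changes. Building the minor chord from the parallel minor on B: B–D–F#.

B-D-F#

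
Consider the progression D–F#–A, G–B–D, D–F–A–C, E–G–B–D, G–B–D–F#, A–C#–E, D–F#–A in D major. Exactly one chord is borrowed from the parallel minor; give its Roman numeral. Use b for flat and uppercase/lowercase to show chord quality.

The diatonic triads in D major are D, Em, F#m, G, A, Bm, C#dim. D–F#–A = D, G–B–D = G, E–G–B–D = Em7, G–B–D–F# = Gmaj7 and A–C#–E = A are all diatonic. D–F–A–C is not: scale degree 1 in D major carries D (I). In D minor the chord on that degree is Dm7, so here it functions as i7, borrowed from the parallel minor.

i7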